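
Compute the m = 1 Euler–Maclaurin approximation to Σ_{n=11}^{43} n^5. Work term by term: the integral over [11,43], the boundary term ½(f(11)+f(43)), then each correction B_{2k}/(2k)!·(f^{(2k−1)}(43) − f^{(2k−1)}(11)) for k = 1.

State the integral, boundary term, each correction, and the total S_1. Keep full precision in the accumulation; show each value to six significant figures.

The integral term ∫_11^43 x^5 dx = 1.05327e+09.
Boundary: ½(f(11) + f(43)) = ½(161051 + 1.47008e+08) = 7.35847e+07.
Integral + boundary = 1.12685e+09.
k=1: B_{2}/(2)! × [f^{(1)}(43) − f^{(1)}(11)] = 1/12 × (1.70940e+07 − 73205.0) = 1.41840e+06.

S_1 ≈ 1.12827e+09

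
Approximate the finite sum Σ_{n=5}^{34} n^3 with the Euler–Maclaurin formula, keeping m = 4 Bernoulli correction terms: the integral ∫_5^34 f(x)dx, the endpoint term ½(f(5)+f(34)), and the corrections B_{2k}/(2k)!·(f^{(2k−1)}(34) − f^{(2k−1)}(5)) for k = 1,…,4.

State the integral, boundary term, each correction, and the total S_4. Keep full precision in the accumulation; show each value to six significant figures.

S_4 ≈ 353925

The integral term ∫_5^34 x^3 dx = 333928.
½[f(5) + f(34)] = ½[125.000 + 39304.0] = 19714.5.
So far: 353642.
Order-1 term: 1/12 · (3468.00 − 75.0000) = 282.750.
Running total after k=1: 353925.
Order-2 term: −1/720 · (6.00000 − 6.00000) = 0.00000.
Running total after k=2: 353925.
Order-3 term: 1/30240 · (0.00000 − 0.00000) = 0.00000.
Running total after k=3: 353925.
Order-4 term: −1/1209600 · (0.00000 − 0.00000) = 0.00000.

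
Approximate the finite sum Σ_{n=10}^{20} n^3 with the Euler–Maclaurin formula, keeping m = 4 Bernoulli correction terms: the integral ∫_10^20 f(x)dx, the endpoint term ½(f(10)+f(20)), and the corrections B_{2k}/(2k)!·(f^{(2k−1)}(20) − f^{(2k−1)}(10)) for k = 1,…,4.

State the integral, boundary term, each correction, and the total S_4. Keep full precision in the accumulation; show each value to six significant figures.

Integral: ∫_10^20 x^3 dx = 37500.0.
Boundary: ½(f(10) + f(20)) = ½(1000.00 + 8000.00) = 4500.00.
Running total after boundary: 42000.0.
Order-1 term: 1/12 · (1200.00 − 300.000) = 75.0000.
After k=1: 42075.0.
Order-2 term: −1/720 · (6.00000 − 6.00000) = 0.00000.
After k=2: 42075.0.
Order-3 term: 1/30240 · (0.00000 − 0.00000) = 0.00000.
After k=3: 42075.0.
Order-4 term: −1/1209600 · (0.00000 − 0.00000) = 0.00000.

S_4 ≈ 42075.0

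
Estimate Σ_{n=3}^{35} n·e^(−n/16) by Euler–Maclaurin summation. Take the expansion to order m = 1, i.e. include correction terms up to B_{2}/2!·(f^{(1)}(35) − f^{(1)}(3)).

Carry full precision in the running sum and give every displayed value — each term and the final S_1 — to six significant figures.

Integral: ∫_3^35 x·e^(−x/16) dx = 160.472.
Boundary: ½(f(3) + f(35)) = ½(2.48709 + 3.92689) = 3.20699.
So far: 163.679.
k=1: B_{2}/(2)! × [f^{(1)}(35) − f^{(1)}(3)] = 1/12 × (-0.133234 − 0.673586) = -0.0672350.

S_1 ≈ 163.612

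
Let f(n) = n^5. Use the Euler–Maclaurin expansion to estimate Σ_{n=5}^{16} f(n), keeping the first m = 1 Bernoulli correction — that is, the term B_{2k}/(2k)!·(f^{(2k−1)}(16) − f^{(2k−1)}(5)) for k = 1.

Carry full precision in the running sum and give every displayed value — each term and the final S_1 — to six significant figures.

∫_5^16 x^5 dx evaluates to 2.79360e+06.
½[f(5) + f(16)] = ½[3125.00 + 1.04858e+06] = 525850.
Integral + boundary = 3.31945e+06.
Correction k=1: B_{2}/2! · (f^{(1)}(16) − f^{(1)}(5)) = 1/12 · (327680 − 3125.00) = 27046.2.

S_1 ≈ 3.34650e+06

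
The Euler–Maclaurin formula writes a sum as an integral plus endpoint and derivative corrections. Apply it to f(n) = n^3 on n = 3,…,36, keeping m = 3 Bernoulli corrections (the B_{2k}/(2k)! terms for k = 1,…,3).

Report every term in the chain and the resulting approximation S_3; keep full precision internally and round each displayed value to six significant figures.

S_3 ≈ 443547

Integral: ∫_3^36 x^3 dx = 419884.
Boundary: ½(f(3) + f(36)) = ½(27.0000 + 46656.0) = 23341.5.
Integral + boundary = 443225.
Order-1 term: 1/12 · (3888.00 − 27.0000) = 321.750.
Running total after k=1: 443547.
Order-2 term: −1/720 · (6.00000 − 6.00000) = 0.00000.
Running total after k=2: 443547.
Order-3 term: 1/30240 · (0.00000 − 0.00000) = 0.00000.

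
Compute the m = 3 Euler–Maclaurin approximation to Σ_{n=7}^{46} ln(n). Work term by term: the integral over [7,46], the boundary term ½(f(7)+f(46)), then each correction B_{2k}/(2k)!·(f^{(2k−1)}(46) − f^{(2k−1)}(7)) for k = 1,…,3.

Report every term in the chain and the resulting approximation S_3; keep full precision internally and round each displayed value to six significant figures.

S_3 ≈ 126.373

∫_7^46 ln(x) dx evaluates to 123.496.
½[f(7) + f(46)] = ½[1.94591 + 3.82864] = 2.88728.
So far: 126.383.
Order-1 term: 1/12 · (0.0217391 − 0.142857) = -0.0100932.
Partial sum through k=1: 126.373.
Order-2 term: −1/720 · (2.05474e-05 − 0.00583090) = 8.06994e-06.
Partial sum through k=2: 126.373.
Order-3 term: 1/30240 · (1.16526e-07 − 0.00142798) = -4.72176e-08.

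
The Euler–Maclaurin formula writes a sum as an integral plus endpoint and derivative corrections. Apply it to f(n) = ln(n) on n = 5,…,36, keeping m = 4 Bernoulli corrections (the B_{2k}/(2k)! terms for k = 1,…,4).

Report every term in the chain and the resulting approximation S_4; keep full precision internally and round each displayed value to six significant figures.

S_4 ≈ 92.5416

Integral: ∫_5^36 ln(x) dx = 89.9595.
½[f(5) + f(36)] = ½[1.60944 + 3.58352] = 2.59648.
So far: 92.5560.
Correction k=1: B_{2}/2! · (f^{(1)}(36) − f^{(1)}(5)) = 1/12 · (0.0277778 − 0.200000) = -0.0143519.
After k=1: 92.5416.
Correction k=2: B_{4}/4! · (f^{(3)}(36) − f^{(3)}(5)) = −1/720 · (4.28669e-05 − 0.0160000) = 2.21627e-05.
After k=2: 92.5416.
Correction k=3: B_{6}/6! · (f^{(5)}(36) − f^{(5)}(5)) = 1/30240 · (3.96916e-07 − 0.00768000) = -2.53955e-07.
After k=3: 92.5416.
Correction k=4: B_{8}/8! · (f^{(7)}(36) − f^{(7)}(5)) = −1/1209600 · (9.18787e-09 − 0.00921600) = 7.61904e-09.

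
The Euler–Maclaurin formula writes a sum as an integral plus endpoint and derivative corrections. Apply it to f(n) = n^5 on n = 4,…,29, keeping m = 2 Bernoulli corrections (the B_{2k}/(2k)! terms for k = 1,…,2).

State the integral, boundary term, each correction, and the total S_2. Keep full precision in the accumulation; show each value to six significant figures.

The integral term ∫_4^29 x^5 dx = 9.91365e+07.
Endpoint term: (f(4) + f(29))/2 = (1024.00 + 2.05111e+07)/2 = 1.02561e+07.
Integral + boundary = 1.09393e+08.
Order-1 term: 1/12 · (3.53640e+06 − 1280.00) = 294594.
Partial sum through k=1: 1.09687e+08.
Order-2 term: −1/720 · (50460.0 − 960.000) = -68.7500.

S_2 ≈ 1.09687e+08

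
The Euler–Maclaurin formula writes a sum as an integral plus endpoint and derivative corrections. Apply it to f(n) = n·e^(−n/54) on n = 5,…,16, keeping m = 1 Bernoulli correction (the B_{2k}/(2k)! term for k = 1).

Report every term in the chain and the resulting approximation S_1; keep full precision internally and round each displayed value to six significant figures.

Integral: ∫_5^16 x·e^(−x/54) dx = 93.5619.
½[f(5) + f(16)] = ½[4.55782 + 11.8971] = 8.22745.
So far: 101.789.
Correction k=1: B_{2}/2! · (f^{(1)}(16) − f^{(1)}(5)) = 1/12 · (0.523251 − 0.827161) = -0.0253258.

S_1 ≈ 101.764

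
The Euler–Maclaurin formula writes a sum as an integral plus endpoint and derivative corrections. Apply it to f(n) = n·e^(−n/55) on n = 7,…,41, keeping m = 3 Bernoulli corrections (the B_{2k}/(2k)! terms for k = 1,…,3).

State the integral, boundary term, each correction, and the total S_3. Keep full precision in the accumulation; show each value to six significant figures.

The integral term ∫_7^41 x·e^(−x/55) dx = 497.025.
Endpoint term: (f(7) + f(41))/2 = (6.16345 + 19.4553)/2 = 12.8094.
So far: 509.834.
Order-1 term: 1/12 · (0.120787 − 0.768431) = -0.0539703.
Partial sum through k=1: 509.780.
Order-2 term: −1/720 · (0.000353661 − 0.000836171) = 6.70153e-07.
Partial sum through k=2: 509.780.
Order-3 term: 1/30240 · (2.20625e-07 − 4.68865e-07) = -8.20897e-12.

S_3 ≈ 509.780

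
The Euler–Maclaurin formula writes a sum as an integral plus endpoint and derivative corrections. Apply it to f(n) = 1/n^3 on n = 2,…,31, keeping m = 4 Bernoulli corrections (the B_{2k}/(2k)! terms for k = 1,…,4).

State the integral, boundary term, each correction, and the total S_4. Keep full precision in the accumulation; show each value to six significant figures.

S_4 ≈ 0.201498

The integral term ∫_2^31 1/x^3 dx = 0.124480.
Boundary: ½(f(2) + f(31)) = ½(0.125000 + 3.35672e-05) = 0.0625168.
So far: 0.186996.
Correction k=1: B_{2}/2! · (f^{(1)}(31) − f^{(1)}(2)) = 1/12 · (-3.24844e-06 − (-0.187500)) = 0.0156247.
Running total after k=1: 0.202621.
Correction k=2: B_{4}/4! · (f^{(3)}(31) − f^{(3)}(2)) = −1/720 · (-6.76054e-08 − (-0.937500)) = -0.00130208.
Running total after k=2: 0.201319.
Correction k=3: B_{6}/6! · (f^{(5)}(31) − f^{(5)}(2)) = 1/30240 · (-2.95466e-09 − (-9.84375)) = 0.000325521.
Running total after k=3: 0.201645.
Correction k=4: B_{8}/8! · (f^{(7)}(31) − f^{(7)}(2)) = −1/1209600 · (-2.21369e-10 − (-177.188)) = -0.000146484.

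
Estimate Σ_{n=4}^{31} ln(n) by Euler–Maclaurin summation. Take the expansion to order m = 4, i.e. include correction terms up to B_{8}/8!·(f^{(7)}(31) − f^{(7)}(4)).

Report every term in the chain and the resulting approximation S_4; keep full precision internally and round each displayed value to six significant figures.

S_4 ≈ 76.3005

The integral term ∫_4^31 ln(x) dx = 73.9084.
Endpoint term: (f(4) + f(31))/2 = (1.38629 + 3.43399)/2 = 2.41014.
So far: 76.3186.
Order-1 term: 1/12 · (0.0322581 − 0.250000) = -0.0181452.
Partial sum through k=1: 76.3004.
Order-2 term: −1/720 · (6.71344e-05 − 0.0312500) = 4.33095e-05.
Partial sum through k=2: 76.3005.
Order-3 term: 1/30240 · (8.38306e-07 − 0.0234375) = -7.75022e-07.
Partial sum through k=3: 76.3005.
Order-4 term: −1/1209600 · (2.61698e-08 − 0.0439453) = 3.63304e-08.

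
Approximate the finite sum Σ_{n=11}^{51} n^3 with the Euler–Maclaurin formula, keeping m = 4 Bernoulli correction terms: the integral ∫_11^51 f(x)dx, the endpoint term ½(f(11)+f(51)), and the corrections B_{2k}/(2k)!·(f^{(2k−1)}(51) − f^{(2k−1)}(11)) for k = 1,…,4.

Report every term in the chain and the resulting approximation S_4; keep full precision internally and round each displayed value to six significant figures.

Integral: ∫_11^51 x^3 dx = 1.68764e+06.
½[f(11) + f(51)] = ½[1331.00 + 132651] = 66991.0.
So far: 1.75463e+06.
k=1: B_{2}/(2)! × [f^{(1)}(51) − f^{(1)}(11)] = 1/12 × (7803.00 − 363.000) = 620.000.
After k=1: 1.75525e+06.
k=2: B_{4}/(4)! × [f^{(3)}(51) − f^{(3)}(11)] = −1/720 × (6.00000 − 6.00000) = 0.00000.
After k=2: 1.75525e+06.
k=3: B_{6}/(6)! × [f^{(5)}(51) − f^{(5)}(11)] = 1/30240 × (0.00000 − 0.00000) = 0.00000.
After k=3: 1.75525e+06.
k=4: B_{8}/(8)! × [f^{(7)}(51) − f^{(7)}(11)] = −1/1209600 × (0.00000 − 0.00000) = 0.00000.

S_4 ≈ 1.75525e+06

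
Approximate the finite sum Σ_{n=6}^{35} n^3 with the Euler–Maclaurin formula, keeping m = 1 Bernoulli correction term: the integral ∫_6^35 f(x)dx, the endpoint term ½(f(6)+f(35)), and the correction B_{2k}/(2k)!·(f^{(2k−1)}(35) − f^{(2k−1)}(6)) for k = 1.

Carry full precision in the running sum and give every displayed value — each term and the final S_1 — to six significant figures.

The integral term ∫_6^35 x^3 dx = 374832.
½[f(6) + f(35)] = ½[216.000 + 42875.0] = 21545.5.
So far: 396378.
Order-1 term: 1/12 · (3675.00 − 108.000) = 297.250.

S_1 ≈ 396675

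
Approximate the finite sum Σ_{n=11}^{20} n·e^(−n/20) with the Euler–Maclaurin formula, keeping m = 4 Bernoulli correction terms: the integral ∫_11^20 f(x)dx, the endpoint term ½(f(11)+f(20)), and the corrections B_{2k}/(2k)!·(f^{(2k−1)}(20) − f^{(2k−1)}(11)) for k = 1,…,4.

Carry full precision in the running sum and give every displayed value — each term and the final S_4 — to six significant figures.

S_4 ≈ 70.2357

Integral: ∫_11^20 x·e^(−x/20) dx = 63.4053.
Endpoint term: (f(11) + f(20))/2 = (6.34645 + 7.35759)/2 = 6.85202.
Integral + boundary = 70.2573.
Correction k=1: B_{2}/2! · (f^{(1)}(20) − f^{(1)}(11)) = 1/12 · (0.00000 − 0.259627) = -0.0216356.
Running total after k=1: 70.2357.
Correction k=2: B_{4}/4! · (f^{(3)}(20) − f^{(3)}(11)) = −1/720 · (0.00183940 − 0.00353382) = 2.35336e-06.
Running total after k=2: 70.2357.
Correction k=3: B_{6}/6! · (f^{(5)}(20) − f^{(5)}(11)) = 1/30240 · (9.19699e-06 − 1.60464e-05) = -2.26502e-10.
Running total after k=3: 70.2357.
Correction k=4: B_{8}/8! · (f^{(7)}(20) − f^{(7)}(11)) = −1/1209600 · (3.44887e-08 − 5.81457e-08) = 1.95577e-14.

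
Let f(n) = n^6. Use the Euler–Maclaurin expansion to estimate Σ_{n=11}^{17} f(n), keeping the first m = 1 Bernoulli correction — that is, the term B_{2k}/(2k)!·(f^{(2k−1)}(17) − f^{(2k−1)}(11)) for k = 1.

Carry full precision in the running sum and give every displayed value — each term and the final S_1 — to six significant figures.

S_1 ≈ 6.94199e+07

The integral term ∫_11^17 x^6 dx = 5.58359e+07.
Boundary: ½(f(11) + f(17)) = ½(1.77156e+06 + 2.41376e+07) = 1.29546e+07.
So far: 6.87905e+07.
Correction k=1: B_{2}/2! · (f^{(1)}(17) − f^{(1)}(11)) = 1/12 · (8.51914e+06 − 966306) = 629403.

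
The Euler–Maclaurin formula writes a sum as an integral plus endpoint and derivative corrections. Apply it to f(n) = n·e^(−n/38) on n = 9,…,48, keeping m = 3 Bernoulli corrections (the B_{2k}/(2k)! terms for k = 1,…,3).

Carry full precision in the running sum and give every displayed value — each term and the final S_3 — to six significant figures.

S_3 ≈ 495.583

∫_9^48 x·e^(−x/38) dx evaluates to 485.302.
½[f(9) + f(48)] = ½[7.10204 + 13.5725] = 10.3373.
Integral + boundary = 495.640.
Order-1 term: 1/12 · (-0.0744104 − 0.602220) = -0.0563859.
Partial sum through k=1: 495.583.
Order-2 term: −1/720 · (0.000340103 − 0.00151001) = 1.62487e-06.
Partial sum through k=2: 495.583.
Order-3 term: 1/30240 · (5.06743e-07 − 1.80261e-06) = -4.28527e-11.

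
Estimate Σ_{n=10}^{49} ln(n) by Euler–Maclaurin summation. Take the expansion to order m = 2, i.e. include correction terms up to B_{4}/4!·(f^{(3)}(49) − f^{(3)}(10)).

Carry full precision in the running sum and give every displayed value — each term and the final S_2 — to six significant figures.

The integral term ∫_10^49 ln(x) dx = 128.673.
Endpoint term: (f(10) + f(49))/2 = (2.30259 + 3.89182)/2 = 3.09720.
So far: 131.771.
Order-1 term: 1/12 · (0.0204082 − 0.100000) = -0.00663265.
Running total after k=1: 131.764.
Order-2 term: −1/720 · (1.69997e-05 − 0.00200000) = 2.75417e-06.

S_2 ≈ 131.764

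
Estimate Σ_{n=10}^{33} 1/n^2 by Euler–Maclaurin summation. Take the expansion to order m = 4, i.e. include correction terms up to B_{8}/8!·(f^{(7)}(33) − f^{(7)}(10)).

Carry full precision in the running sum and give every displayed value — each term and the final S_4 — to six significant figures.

S_4 ≈ 0.0753178

Integral: ∫_10^33 1/x^2 dx = 0.0696970.
½[f(10) + f(33)] = ½[0.0100000 + 0.000918274] = 0.00545914.
So far: 0.0751561.
Correction k=1: B_{2}/2! · (f^{(1)}(33) − f^{(1)}(10)) = 1/12 · (-5.56529e-05 − (-0.00200000)) = 0.000162029.
Running total after k=1: 0.0753181.
Correction k=2: B_{4}/4! · (f^{(3)}(33) − f^{(3)}(10)) = −1/720 · (-6.13256e-07 − (-0.000240000)) = -3.32482e-07.
Running total after k=2: 0.0753178.
Correction k=3: B_{6}/6! · (f^{(5)}(33) − f^{(5)}(10)) = 1/30240 · (-1.68941e-08 − (-7.20000e-05)) = 2.38039e-09.
Running total after k=3: 0.0753178.
Correction k=4: B_{8}/8! · (f^{(7)}(33) − f^{(7)}(10)) = −1/1209600 · (-8.68750e-10 − (-4.03200e-05)) = -3.33326e-11.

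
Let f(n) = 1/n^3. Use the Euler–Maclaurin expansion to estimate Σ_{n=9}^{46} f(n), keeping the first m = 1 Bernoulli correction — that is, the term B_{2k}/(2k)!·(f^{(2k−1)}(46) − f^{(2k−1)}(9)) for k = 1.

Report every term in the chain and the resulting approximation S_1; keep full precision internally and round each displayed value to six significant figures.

∫_9^46 1/x^3 dx evaluates to 0.00593654.
½[f(9) + f(46)] = ½[0.00137174 + 1.02737e-05] = 0.000691008.
So far: 0.00662755.
k=1: B_{2}/(2)! × [f^{(1)}(46) − f^{(1)}(9)] = 1/12 × (-6.70023e-07 − (-0.000457247)) = 3.80481e-05.

S_1 ≈ 0.00666560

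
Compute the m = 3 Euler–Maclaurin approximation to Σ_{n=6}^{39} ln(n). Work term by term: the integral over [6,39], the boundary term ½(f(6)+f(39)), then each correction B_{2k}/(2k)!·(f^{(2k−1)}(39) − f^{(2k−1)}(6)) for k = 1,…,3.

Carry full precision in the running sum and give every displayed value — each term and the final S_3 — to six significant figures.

The integral term ∫_6^39 ln(x) dx = 99.1283.
Endpoint term: (f(6) + f(39))/2 = (1.79176 + 3.66356)/2 = 2.72766.
Running total after boundary: 101.856.
Correction k=1: B_{2}/2! · (f^{(1)}(39) − f^{(1)}(6)) = 1/12 · (0.0256410 − 0.166667) = -0.0117521.
Partial sum through k=1: 101.844.
Correction k=2: B_{4}/4! · (f^{(3)}(39) − f^{(3)}(6)) = −1/720 · (3.37160e-05 − 0.00925926) = 1.28133e-05.
Partial sum through k=2: 101.844.
Correction k=3: B_{6}/6! · (f^{(5)}(39) − f^{(5)}(6)) = 1/30240 · (2.66004e-07 − 0.00308642) = -1.02055e-07.

S_3 ≈ 101.844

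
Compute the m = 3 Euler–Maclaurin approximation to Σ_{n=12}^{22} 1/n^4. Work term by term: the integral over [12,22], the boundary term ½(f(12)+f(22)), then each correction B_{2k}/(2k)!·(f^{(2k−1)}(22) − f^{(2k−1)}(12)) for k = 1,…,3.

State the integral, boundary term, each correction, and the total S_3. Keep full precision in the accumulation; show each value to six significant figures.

S_3 ≈ 0.000189114

∫_12^22 1/x^4 dx evaluates to 0.000161596.
Endpoint term: (f(12) + f(22))/2 = (4.82253e-05 + 4.26883e-06)/2 = 2.62471e-05.
So far: 0.000187844.
k=1: B_{2}/(2)! × [f^{(1)}(22) − f^{(1)}(12)] = 1/12 × (-7.76152e-07 − (-1.60751e-05)) = 1.27491e-06.
After k=1: 0.000189118.
k=2: B_{4}/(4)! × [f^{(3)}(22) − f^{(3)}(12)] = −1/720 × (-4.81086e-08 − (-3.34898e-06)) = -4.58454e-09.
After k=2: 0.000189114.
k=3: B_{6}/(6)! × [f^{(5)}(22) − f^{(5)}(12)] = 1/30240 × (-5.56628e-09 − (-1.30238e-06)) = 4.28841e-11.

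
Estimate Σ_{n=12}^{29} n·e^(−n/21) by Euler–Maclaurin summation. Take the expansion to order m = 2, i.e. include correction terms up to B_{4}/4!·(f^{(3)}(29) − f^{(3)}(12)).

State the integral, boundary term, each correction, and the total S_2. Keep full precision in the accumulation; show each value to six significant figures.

∫_12^29 x·e^(−x/21) dx evaluates to 127.444.
Endpoint term: (f(12) + f(29))/2 = (6.77662 + 7.28883)/2 = 7.03273.
So far: 134.476.
k=1: B_{2}/(2)! × [f^{(1)}(29) − f^{(1)}(12)] = 1/12 × (-0.0957482 − 0.242022) = -0.0281475.
Partial sum through k=1: 134.448.
k=2: B_{4}/(4)! × [f^{(3)}(29) − f^{(3)}(12)] = −1/720 × (0.000922744 − 0.00310988) = 3.03769e-06.

S_2 ≈ 134.448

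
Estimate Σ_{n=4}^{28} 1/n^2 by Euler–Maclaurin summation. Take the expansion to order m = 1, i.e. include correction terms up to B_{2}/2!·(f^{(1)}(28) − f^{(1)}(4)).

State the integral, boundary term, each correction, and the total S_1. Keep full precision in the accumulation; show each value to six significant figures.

S_1 ≈ 0.248770

The integral term ∫_4^28 1/x^2 dx = 0.214286.
½[f(4) + f(28)] = ½[0.0625000 + 0.00127551] = 0.0318878.
Integral + boundary = 0.246173.
Order-1 term: 1/12 · (-9.11079e-05 − (-0.0312500)) = 0.00259657.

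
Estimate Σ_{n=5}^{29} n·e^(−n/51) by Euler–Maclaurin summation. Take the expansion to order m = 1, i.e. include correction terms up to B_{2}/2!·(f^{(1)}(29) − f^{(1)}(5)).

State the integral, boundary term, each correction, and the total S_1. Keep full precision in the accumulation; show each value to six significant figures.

S_1 ≈ 289.205

Integral: ∫_5^29 x·e^(−x/51) dx = 278.775.
½[f(5) + f(29)] = ½[4.53307 + 16.4228] = 10.4779.
Running total after boundary: 289.253.
k=1: B_{2}/(2)! × [f^{(1)}(29) − f^{(1)}(5)] = 1/12 × (0.244287 − 0.817730) = -0.0477869.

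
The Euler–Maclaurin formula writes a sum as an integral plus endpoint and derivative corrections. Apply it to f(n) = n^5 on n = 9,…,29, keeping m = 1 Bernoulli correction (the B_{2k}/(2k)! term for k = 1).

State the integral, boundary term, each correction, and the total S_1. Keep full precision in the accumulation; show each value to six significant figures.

S_1 ≈ 1.09626e+08

The integral term ∫_9^29 x^5 dx = 9.90486e+07.
Boundary: ½(f(9) + f(29)) = ½(59049.0 + 2.05111e+07) = 1.02851e+07.
Integral + boundary = 1.09334e+08.
Correction k=1: B_{2}/2! · (f^{(1)}(29) − f^{(1)}(9)) = 1/12 · (3.53640e+06 − 32805.0) = 291967.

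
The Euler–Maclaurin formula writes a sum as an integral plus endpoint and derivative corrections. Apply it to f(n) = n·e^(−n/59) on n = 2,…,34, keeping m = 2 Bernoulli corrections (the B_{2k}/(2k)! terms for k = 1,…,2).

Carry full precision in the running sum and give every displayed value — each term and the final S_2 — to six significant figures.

S_2 ≈ 405.868

∫_2^34 x·e^(−x/59) dx evaluates to 395.405.
Endpoint term: (f(2) + f(34))/2 = (1.93334 + 19.1077)/2 = 10.5205.
Running total after boundary: 405.926.
k=1: B_{2}/(2)! × [f^{(1)}(34) − f^{(1)}(2)] = 1/12 × (0.238131 − 0.933901) = -0.0579808.
After k=1: 405.868.
k=2: B_{4}/(4)! × [f^{(3)}(34) − f^{(3)}(2)] = −1/720 × (0.000391299 − 0.000823683) = 6.00534e-07.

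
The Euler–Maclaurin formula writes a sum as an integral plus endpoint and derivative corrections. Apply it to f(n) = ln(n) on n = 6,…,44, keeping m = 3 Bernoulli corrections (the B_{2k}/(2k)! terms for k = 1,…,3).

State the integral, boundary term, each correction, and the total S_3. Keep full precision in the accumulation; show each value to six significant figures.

The integral term ∫_6^44 ln(x) dx = 117.754.
Boundary: ½(f(6) + f(44)) = ½(1.79176 + 3.78419) = 2.78797.
Running total after boundary: 120.542.
Correction k=1: B_{2}/2! · (f^{(1)}(44) − f^{(1)}(6)) = 1/12 · (0.0227273 − 0.166667) = -0.0119949.
Partial sum through k=1: 120.530.
Correction k=2: B_{4}/4! · (f^{(3)}(44) − f^{(3)}(6)) = −1/720 · (2.34786e-05 − 0.00925926) = 1.28275e-05.
Partial sum through k=2: 120.530.
Correction k=3: B_{6}/6! · (f^{(5)}(44) − f^{(5)}(6)) = 1/30240 · (1.45528e-07 − 0.00308642) = -1.02059e-07.

S_3 ≈ 120.530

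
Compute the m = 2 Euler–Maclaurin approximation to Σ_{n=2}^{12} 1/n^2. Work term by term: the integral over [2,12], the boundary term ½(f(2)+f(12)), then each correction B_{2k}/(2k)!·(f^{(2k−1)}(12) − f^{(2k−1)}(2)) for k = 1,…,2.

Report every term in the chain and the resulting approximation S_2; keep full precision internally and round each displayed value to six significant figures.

S_2 ≈ 0.564834

∫_2^12 1/x^2 dx evaluates to 0.416667.
Boundary: ½(f(2) + f(12)) = ½(0.250000 + 0.00694444) = 0.128472.
So far: 0.545139.
Order-1 term: 1/12 · (-0.00115741 − (-0.250000)) = 0.0207369.
Running total after k=1: 0.565876.
Order-2 term: −1/720 · (-9.64506e-05 − (-0.750000)) = -0.00104153.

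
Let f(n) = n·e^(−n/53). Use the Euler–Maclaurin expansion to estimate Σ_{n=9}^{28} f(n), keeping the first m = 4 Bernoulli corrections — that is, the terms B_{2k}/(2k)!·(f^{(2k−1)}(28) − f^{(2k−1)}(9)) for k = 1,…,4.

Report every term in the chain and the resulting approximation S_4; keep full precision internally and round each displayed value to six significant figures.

S_4 ≈ 253.646

The integral term ∫_9^28 x·e^(−x/53) dx = 241.630.
Boundary: ½(f(9) + f(28)) = ½(7.59442 + 16.5089) = 12.0517.
Running total after boundary: 253.682.
k=1: B_{2}/(2)! × [f^{(1)}(28) − f^{(1)}(9)] = 1/12 × (0.278116 − 0.700533) = -0.0352015.
Running total after k=1: 253.646.
k=2: B_{4}/(4)! × [f^{(3)}(28) − f^{(3)}(9)] = −1/720 × (0.000518806 − 0.000850189) = 4.60254e-07.
Running total after k=2: 253.646.
k=3: B_{6}/(6)! × [f^{(5)}(28) − f^{(5)}(9)] = 1/30240 × (3.34141e-07 − 5.16550e-07) = -6.03203e-12.
Running total after k=3: 253.646.
k=4: B_{8}/(8)! × [f^{(7)}(28) − f^{(7)}(9)] = −1/1209600 × (1.72157e-10 − 2.60034e-10) = 7.26493e-17.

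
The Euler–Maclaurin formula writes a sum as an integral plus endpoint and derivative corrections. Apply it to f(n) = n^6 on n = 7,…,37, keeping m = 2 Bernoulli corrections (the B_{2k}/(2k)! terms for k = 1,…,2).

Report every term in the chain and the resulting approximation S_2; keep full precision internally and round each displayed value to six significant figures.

S_2 ≈ 1.48792e+10

∫_7^37 x^6 dx evaluates to 1.35616e+10.
Endpoint term: (f(7) + f(37))/2 = (117649 + 2.56573e+09)/2 = 1.28292e+09.
Integral + boundary = 1.48445e+10.
Order-1 term: 1/12 · (4.16064e+08 − 100842) = 3.46636e+07.
After k=1: 1.48792e+10.
Order-2 term: −1/720 · (6.07836e+06 − 41160.0) = -8385.00.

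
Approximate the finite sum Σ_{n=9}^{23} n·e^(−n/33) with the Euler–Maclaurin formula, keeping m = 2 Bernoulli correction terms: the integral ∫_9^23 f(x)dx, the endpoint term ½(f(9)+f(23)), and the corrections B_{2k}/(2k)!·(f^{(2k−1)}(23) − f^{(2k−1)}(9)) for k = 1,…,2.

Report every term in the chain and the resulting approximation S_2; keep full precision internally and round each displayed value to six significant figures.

S_2 ≈ 143.808

The integral term ∫_9^23 x·e^(−x/33) dx = 134.688.
Boundary: ½(f(9) + f(23)) = ½(6.85170 + 11.4561) = 9.15391.
So far: 143.842.
Order-1 term: 1/12 · (0.150937 − 0.553673) = -0.0335613.
After k=1: 143.808.
Order-2 term: −1/720 · (0.00105337 − 0.00190659) = 1.18502e-06.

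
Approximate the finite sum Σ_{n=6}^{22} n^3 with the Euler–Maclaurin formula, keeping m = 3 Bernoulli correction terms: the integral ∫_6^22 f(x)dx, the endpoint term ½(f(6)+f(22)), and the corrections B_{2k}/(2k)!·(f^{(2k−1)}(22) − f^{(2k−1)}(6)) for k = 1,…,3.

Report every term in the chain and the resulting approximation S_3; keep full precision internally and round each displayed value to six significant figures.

The integral term ∫_6^22 x^3 dx = 58240.0.
Endpoint term: (f(6) + f(22))/2 = (216.000 + 10648.0)/2 = 5432.00.
Integral + boundary = 63672.0.
Order-1 term: 1/12 · (1452.00 − 108.000) = 112.000.
After k=1: 63784.0.
Order-2 term: −1/720 · (6.00000 − 6.00000) = 0.00000.
After k=2: 63784.0.
Order-3 term: 1/30240 · (0.00000 − 0.00000) = 0.00000.

S_3 ≈ 63784.0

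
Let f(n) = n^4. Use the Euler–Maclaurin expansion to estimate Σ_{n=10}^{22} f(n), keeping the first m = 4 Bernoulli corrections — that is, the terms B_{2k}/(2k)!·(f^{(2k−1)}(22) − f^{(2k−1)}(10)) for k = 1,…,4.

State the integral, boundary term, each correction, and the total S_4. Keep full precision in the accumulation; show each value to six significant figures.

Integral: ∫_10^22 x^4 dx = 1.01073e+06.
½[f(10) + f(22)] = ½[10000.0 + 234256] = 122128.
So far: 1.13285e+06.
Correction k=1: B_{2}/2! · (f^{(1)}(22) − f^{(1)}(10)) = 1/12 · (42592.0 − 4000.00) = 3216.00.
Partial sum through k=1: 1.13607e+06.
Correction k=2: B_{4}/4! · (f^{(3)}(22) − f^{(3)}(10)) = −1/720 · (528.000 − 240.000) = -0.400000.
Partial sum through k=2: 1.13607e+06.
Correction k=3: B_{6}/6! · (f^{(5)}(22) − f^{(5)}(10)) = 1/30240 · (0.00000 − 0.00000) = 0.00000.
Partial sum through k=3: 1.13607e+06.
Correction k=4: B_{8}/8! · (f^{(7)}(22) − f^{(7)}(10)) = −1/1209600 · (0.00000 − 0.00000) = 0.00000.

S_4 ≈ 1.13607e+06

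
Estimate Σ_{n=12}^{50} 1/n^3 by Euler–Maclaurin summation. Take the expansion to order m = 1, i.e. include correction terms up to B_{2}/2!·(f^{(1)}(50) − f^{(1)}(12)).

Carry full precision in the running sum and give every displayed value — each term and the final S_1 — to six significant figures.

∫_12^50 1/x^3 dx evaluates to 0.00327222.
Boundary: ½(f(12) + f(50)) = ½(0.000578704 + 8.00000e-06) = 0.000293352.
So far: 0.00356557.
Order-1 term: 1/12 · (-4.80000e-07 − (-0.000144676)) = 1.20163e-05.

S_1 ≈ 0.00357759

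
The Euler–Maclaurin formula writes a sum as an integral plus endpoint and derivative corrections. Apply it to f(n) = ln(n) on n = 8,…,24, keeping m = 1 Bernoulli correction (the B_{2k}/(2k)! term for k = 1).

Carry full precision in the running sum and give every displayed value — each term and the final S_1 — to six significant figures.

S_1 ≈ 46.2596

The integral term ∫_8^24 ln(x) dx = 43.6378.
Endpoint term: (f(8) + f(24))/2 = (2.07944 + 3.17805)/2 = 2.62875.
Running total after boundary: 46.2665.
k=1: B_{2}/(2)! × [f^{(1)}(24) − f^{(1)}(8)] = 1/12 × (0.0416667 − 0.125000) = -0.00694444.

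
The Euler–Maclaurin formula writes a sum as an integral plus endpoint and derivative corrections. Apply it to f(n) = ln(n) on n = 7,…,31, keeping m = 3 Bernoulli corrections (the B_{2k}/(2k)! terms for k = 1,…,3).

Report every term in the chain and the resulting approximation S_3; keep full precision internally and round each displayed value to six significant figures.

The integral term ∫_7^31 ln(x) dx = 68.8322.
Boundary: ½(f(7) + f(31)) = ½(1.94591 + 3.43399) = 2.68995.
Integral + boundary = 71.5222.
k=1: B_{2}/(2)! × [f^{(1)}(31) − f^{(1)}(7)] = 1/12 × (0.0322581 − 0.142857) = -0.00921659.
Partial sum through k=1: 71.5130.
k=2: B_{4}/(4)! × [f^{(3)}(31) − f^{(3)}(7)] = −1/720 × (6.71344e-05 − 0.00583090) = 8.00524e-06.
Partial sum through k=2: 71.5130.
k=3: B_{6}/(6)! × [f^{(5)}(31) − f^{(5)}(7)] = 1/30240 × (8.38306e-07 − 0.00142798) = -4.71937e-08.

S_3 ≈ 71.5130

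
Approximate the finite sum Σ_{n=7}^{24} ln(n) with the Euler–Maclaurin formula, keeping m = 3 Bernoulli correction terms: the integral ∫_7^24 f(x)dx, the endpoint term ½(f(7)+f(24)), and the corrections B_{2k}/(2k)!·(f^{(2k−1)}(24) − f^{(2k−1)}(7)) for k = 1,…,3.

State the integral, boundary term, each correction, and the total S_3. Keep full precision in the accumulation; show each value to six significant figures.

∫_7^24 ln(x) dx evaluates to 45.6519.
Boundary: ½(f(7) + f(24)) = ½(1.94591 + 3.17805) = 2.56198.
So far: 48.2139.
Correction k=1: B_{2}/2! · (f^{(1)}(24) − f^{(1)}(7)) = 1/12 · (0.0416667 − 0.142857) = -0.00843254.
Running total after k=1: 48.2055.
Correction k=2: B_{4}/4! · (f^{(3)}(24) − f^{(3)}(7)) = −1/720 · (0.000144676 − 0.00583090) = 7.89754e-06.
Running total after k=2: 48.2055.
Correction k=3: B_{6}/6! · (f^{(5)}(24) − f^{(5)}(7)) = 1/30240 · (3.01408e-06 − 0.00142798) = -4.71218e-08.

S_3 ≈ 48.2055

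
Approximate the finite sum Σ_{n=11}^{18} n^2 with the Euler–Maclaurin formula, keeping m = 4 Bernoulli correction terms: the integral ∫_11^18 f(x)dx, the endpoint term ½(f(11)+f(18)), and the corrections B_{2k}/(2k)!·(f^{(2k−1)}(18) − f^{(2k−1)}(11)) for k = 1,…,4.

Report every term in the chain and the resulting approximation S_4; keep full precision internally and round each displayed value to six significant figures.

S_4 ≈ 1724.00

∫_11^18 x^2 dx evaluates to 1500.33.
Boundary: ½(f(11) + f(18)) = ½(121.000 + 324.000) = 222.500.
Integral + boundary = 1722.83.
Correction k=1: B_{2}/2! · (f^{(1)}(18) − f^{(1)}(11)) = 1/12 · (36.0000 − 22.0000) = 1.16667.
Partial sum through k=1: 1724.00.
Correction k=2: B_{4}/4! · (f^{(3)}(18) − f^{(3)}(11)) = −1/720 · (0.00000 − 0.00000) = 0.00000.
Partial sum through k=2: 1724.00.
Correction k=3: B_{6}/6! · (f^{(5)}(18) − f^{(5)}(11)) = 1/30240 · (0.00000 − 0.00000) = 0.00000.
Partial sum through k=3: 1724.00.
Correction k=4: B_{8}/8! · (f^{(7)}(18) − f^{(7)}(11)) = −1/1209600 · (0.00000 − 0.00000) = 0.00000.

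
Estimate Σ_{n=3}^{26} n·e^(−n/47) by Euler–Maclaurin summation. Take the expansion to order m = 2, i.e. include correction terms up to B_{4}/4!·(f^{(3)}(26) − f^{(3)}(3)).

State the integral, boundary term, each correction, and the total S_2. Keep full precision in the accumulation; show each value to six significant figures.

Integral: ∫_3^26 x·e^(−x/47) dx = 231.480.
½[f(3) + f(26)] = ½[2.81449 + 14.9529] = 8.88370.
Integral + boundary = 240.363.
Correction k=1: B_{2}/2! · (f^{(1)}(26) − f^{(1)}(3)) = 1/12 · (0.256965 − 0.878282) = -0.0517764.
Partial sum through k=1: 240.312.
Correction k=2: B_{4}/4! · (f^{(3)}(26) − f^{(3)}(3)) = −1/720 · (0.000637025 − 0.00124699) = 8.47181e-07.

S_2 ≈ 240.312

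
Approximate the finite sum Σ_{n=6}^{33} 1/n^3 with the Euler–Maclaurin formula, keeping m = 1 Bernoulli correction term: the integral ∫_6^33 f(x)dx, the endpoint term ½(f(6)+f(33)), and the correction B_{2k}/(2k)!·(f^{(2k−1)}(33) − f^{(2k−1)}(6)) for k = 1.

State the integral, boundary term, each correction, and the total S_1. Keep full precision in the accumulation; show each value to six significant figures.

∫_6^33 1/x^3 dx evaluates to 0.0134298.
Endpoint term: (f(6) + f(33))/2 = (0.00462963 + 2.78265e-05)/2 = 0.00232873.
Running total after boundary: 0.0157585.
Correction k=1: B_{2}/2! · (f^{(1)}(33) − f^{(1)}(6)) = 1/12 · (-2.52968e-06 − (-0.00231481)) = 0.000192690.

S_1 ≈ 0.0159512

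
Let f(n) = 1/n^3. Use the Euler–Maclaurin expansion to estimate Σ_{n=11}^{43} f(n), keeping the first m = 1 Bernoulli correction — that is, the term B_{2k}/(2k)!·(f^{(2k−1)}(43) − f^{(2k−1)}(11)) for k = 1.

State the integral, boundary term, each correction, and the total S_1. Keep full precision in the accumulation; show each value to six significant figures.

Integral: ∫_11^43 1/x^3 dx = 0.00386181.
Endpoint term: (f(11) + f(43))/2 = (0.000751315 + 1.25775e-05)/2 = 0.000381946.
Running total after boundary: 0.00424376.
k=1: B_{2}/(2)! × [f^{(1)}(43) − f^{(1)}(11)] = 1/12 × (-8.77501e-07 − (-0.000204904)) = 1.70022e-05.

S_1 ≈ 0.00426076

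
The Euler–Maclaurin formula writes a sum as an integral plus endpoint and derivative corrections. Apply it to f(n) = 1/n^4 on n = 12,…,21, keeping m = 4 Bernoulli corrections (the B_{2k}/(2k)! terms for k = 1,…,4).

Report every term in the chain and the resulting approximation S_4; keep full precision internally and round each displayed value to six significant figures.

Integral: ∫_12^21 1/x^4 dx = 0.000156908.
Endpoint term: (f(12) + f(21))/2 = (4.82253e-05 + 5.14189e-06)/2 = 2.66836e-05.
Running total after boundary: 0.000183592.
Order-1 term: 1/12 · (-9.79408e-07 − (-1.60751e-05)) = 1.25797e-06.
Partial sum through k=1: 0.000184850.
Order-2 term: −1/720 · (-6.66264e-08 − (-3.34898e-06)) = -4.55882e-09.
Partial sum through k=2: 0.000184845.
Order-3 term: 1/30240 · (-8.46049e-09 − (-1.30238e-06)) = 4.27884e-11.
Partial sum through k=3: 0.000184845.
Order-4 term: −1/1209600 · (-1.72663e-09 − (-8.13988e-07)) = -6.71512e-13.

S_4 ≈ 0.000184845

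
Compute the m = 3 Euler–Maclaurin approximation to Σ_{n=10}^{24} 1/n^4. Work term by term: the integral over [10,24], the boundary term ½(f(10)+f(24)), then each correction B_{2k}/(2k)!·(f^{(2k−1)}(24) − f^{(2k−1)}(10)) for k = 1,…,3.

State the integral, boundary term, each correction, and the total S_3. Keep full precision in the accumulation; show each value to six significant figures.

S_3 ≈ 0.000364003

The integral term ∫_10^24 1/x^4 dx = 0.000309221.
Boundary: ½(f(10) + f(24)) = ½(0.000100000 + 3.01408e-06) = 5.15070e-05.
Running total after boundary: 0.000360728.
Correction k=1: B_{2}/2! · (f^{(1)}(24) − f^{(1)}(10)) = 1/12 · (-5.02347e-07 − (-4.00000e-05)) = 3.29147e-06.
After k=1: 0.000364019.
Correction k=2: B_{4}/4! · (f^{(3)}(24) − f^{(3)}(10)) = −1/720 · (-2.61639e-08 − (-1.20000e-05)) = -1.66303e-08.
After k=2: 0.000364003.
Correction k=3: B_{6}/6! · (f^{(5)}(24) − f^{(5)}(10)) = 1/30240 · (-2.54371e-09 − (-6.72000e-06)) = 2.22138e-10.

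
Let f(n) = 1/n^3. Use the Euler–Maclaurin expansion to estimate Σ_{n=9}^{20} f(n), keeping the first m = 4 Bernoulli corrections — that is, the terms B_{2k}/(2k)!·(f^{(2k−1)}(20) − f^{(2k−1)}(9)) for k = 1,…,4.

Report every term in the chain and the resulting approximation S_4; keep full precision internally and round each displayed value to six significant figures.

S_4 ≈ 0.00570760

The integral term ∫_9^20 1/x^3 dx = 0.00492284.
Endpoint term: (f(9) + f(20))/2 = (0.00137174 + 0.000125000)/2 = 0.000748371.
Running total after boundary: 0.00567121.
k=1: B_{2}/(2)! × [f^{(1)}(20) − f^{(1)}(9)] = 1/12 × (-1.87500e-05 − (-0.000457247)) = 3.65414e-05.
Partial sum through k=1: 0.00570775.
k=2: B_{4}/(4)! × [f^{(3)}(20) − f^{(3)}(9)] = −1/720 × (-9.37500e-07 − (-0.000112901)) = -1.55504e-07.
Partial sum through k=2: 0.00570760.
k=3: B_{6}/(6)! × [f^{(5)}(20) − f^{(5)}(9)] = 1/30240 × (-9.84375e-08 − (-5.85410e-05)) = 1.93263e-09.
Partial sum through k=3: 0.00570760.
k=4: B_{8}/(8)! × [f^{(7)}(20) − f^{(7)}(9)] = −1/1209600 × (-1.77188e-08 − (-5.20365e-05)) = -4.30049e-11.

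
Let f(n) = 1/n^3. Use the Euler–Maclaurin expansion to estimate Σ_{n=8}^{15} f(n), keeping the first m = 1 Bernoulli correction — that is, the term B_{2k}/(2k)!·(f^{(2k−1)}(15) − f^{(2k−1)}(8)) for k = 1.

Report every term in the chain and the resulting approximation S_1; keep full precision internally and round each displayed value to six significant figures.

S_1 ≈ 0.00677109

Integral: ∫_8^15 1/x^3 dx = 0.00559028.
½[f(8) + f(15)] = ½[0.00195312 + 0.000296296] = 0.00112471.
Running total after boundary: 0.00671499.
Order-1 term: 1/12 · (-5.92593e-05 − (-0.000732422)) = 5.60969e-05.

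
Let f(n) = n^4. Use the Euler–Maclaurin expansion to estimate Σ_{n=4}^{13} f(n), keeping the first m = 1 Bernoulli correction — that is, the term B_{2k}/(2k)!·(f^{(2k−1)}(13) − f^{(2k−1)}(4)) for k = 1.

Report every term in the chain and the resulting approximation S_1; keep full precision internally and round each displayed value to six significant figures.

S_1 ≈ 89173.3

Integral: ∫_4^13 x^4 dx = 74053.8.
Boundary: ½(f(4) + f(13)) = ½(256.000 + 28561.0) = 14408.5.
Integral + boundary = 88462.3.
Correction k=1: B_{2}/2! · (f^{(1)}(13) − f^{(1)}(4)) = 1/12 · (8788.00 − 256.000) = 711.000.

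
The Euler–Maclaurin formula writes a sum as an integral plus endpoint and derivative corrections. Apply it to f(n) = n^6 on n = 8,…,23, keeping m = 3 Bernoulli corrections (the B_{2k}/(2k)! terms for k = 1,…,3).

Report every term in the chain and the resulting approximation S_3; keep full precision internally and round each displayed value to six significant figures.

∫_8^23 x^6 dx evaluates to 4.86104e+08.
½[f(8) + f(23)] = ½[262144 + 1.48036e+08] = 7.41490e+07.
Integral + boundary = 5.60253e+08.
Order-1 term: 1/12 · (3.86181e+07 − 196608) = 3.20179e+06.
Running total after k=1: 5.63455e+08.
Order-2 term: −1/720 · (1.46004e+06 − 61440.0) = -1942.50.
Running total after k=2: 5.63453e+08.
Order-3 term: 1/30240 · (16560.0 − 5760.00) = 0.357143.

S_3 ≈ 5.63453e+08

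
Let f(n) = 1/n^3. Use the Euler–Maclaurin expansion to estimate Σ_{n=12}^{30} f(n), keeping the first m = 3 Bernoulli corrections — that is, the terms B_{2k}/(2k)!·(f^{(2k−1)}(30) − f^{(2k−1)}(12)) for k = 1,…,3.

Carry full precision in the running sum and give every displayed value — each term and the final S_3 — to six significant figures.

The integral term ∫_12^30 1/x^3 dx = 0.00291667.
½[f(12) + f(30)] = ½[0.000578704 + 3.70370e-05] = 0.000307870.
So far: 0.00322454.
k=1: B_{2}/(2)! × [f^{(1)}(30) − f^{(1)}(12)] = 1/12 × (-3.70370e-06 − (-0.000144676)) = 1.17477e-05.
Running total after k=1: 0.00323628.
k=2: B_{4}/(4)! × [f^{(3)}(30) − f^{(3)}(12)] = −1/720 × (-8.23045e-08 − (-2.00939e-05)) = -2.77939e-08.
Running total after k=2: 0.00323626.
k=3: B_{6}/(6)! × [f^{(5)}(30) − f^{(5)}(12)] = 1/30240 × (-3.84088e-09 − (-5.86071e-06)) = 1.93680e-10.

S_3 ≈ 0.00323626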